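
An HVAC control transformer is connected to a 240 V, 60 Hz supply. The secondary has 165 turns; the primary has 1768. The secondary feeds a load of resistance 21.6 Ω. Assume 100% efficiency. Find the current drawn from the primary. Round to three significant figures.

I_p ≈ 0.0968 A

V_s = V_p × N_s/N_p = 240 × 165/1768 = 22.398 V.
I_s = V_s/R = 22.398/21.6 = 1.0370 A.
For an ideal transformer I_p N_p = I_s N_s, so I_p = 1.0370 × 165/1768 = 0.0968 A.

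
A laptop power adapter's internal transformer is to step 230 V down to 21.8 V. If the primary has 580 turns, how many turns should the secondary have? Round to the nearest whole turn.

N_s = 55 turns

N_s/N_p = V_s/V_p, so N_s = 580 × 21.8/230 = 55.0 ≈ 55 turns.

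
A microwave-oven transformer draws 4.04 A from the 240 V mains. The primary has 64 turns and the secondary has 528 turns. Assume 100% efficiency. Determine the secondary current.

I_s ≈ 0.490 A

I_s/I_p = N_p/N_s, so I_s = 4.04 × 64/528 = 0.490 A.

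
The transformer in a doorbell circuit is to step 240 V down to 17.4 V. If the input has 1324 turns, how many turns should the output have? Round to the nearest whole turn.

N_out = 96 turns

N_out/N_in = V_out/V_in, so N_out = 1324 × 17.4/240 = 96.0 ≈ 96 turns.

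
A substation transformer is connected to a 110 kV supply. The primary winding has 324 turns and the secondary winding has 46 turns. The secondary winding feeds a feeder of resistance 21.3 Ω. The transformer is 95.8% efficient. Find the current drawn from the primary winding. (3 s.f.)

I_p ≈ 109 A

V_s = 110000 × 46/324 = 15617 V.
I_s = V_s/R = 15617/21.3 = 733.21 A.
P_out = V_s I_s = 15617 × 733.21 = 1.1451×10^7 W.
P_in = P_out/η = 1.1451×10^7/0.958 = 1.1953×10^7 W.
I_p = P_in/V_p = 1.1953×10^7/110000 = 109 A.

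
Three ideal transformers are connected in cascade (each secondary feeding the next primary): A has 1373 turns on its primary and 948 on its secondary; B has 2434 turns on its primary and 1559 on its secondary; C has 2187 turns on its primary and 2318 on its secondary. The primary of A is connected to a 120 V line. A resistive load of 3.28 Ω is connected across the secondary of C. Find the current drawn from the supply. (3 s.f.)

I_supply ≈ 8.04 A

Secondary of A: V = 120.00 × 948/1373 = 82.855 V.
Secondary of B: V = 82.855 × 1559/2434 = 53.069 V.
Secondary of C: V = 53.069 × 2318/2187 = 56.248 V.
I_load = 56.248/3.28 = 17.149 A, so P_out = 56.248 × 17.149 = 964.59 W.
All ideal ⇒ P_in = P_out, so I_supply = 964.59/120 = 8.04 A.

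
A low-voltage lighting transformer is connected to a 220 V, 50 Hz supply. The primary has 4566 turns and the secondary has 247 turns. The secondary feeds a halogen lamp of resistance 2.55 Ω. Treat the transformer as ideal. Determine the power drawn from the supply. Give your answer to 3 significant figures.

V_s = V_p × N_s/N_p = 220 × 247/4566 = 11.901 V.
I_s = V_s/R = 11.901/2.55 = 4.6671 A.
I_p = I_s × N_s/N_p = 4.6671 × 247/4566 = 0.25247 A.
P = V_p I_p = 220 × 0.25247 = 55.5 W.

P ≈ 55.5 W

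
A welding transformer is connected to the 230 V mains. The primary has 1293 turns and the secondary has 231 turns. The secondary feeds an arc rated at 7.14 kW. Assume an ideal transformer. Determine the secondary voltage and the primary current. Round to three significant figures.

V_s ≈ 41.1 V, I_p ≈ 31.0 A

V_s = V_p × N_s/N_p = 230 × 231/1293 = 41.090 V.
I_s = P/V_s = 7140/41.090 = 173.76 A.
I_p = I_s × N_s/N_p = 173.76 × 231/1293 = 31.0 A.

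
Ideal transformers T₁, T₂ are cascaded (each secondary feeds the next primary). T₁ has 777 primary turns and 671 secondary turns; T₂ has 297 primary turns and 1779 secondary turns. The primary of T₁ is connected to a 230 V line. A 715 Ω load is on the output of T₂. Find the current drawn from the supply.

I_supply ≈ 8.61 A

After T₁: V = 230.00 × 671/777 = 198.62 V.
After T₂: V = 198.62 × 1779/297 = 1189.7 V.
I_load = 1189.7/715 = 1.6640 A, so P_out = 1189.7 × 1.6640 = 1979.7 W.
All ideal ⇒ P_in = P_out, so I_supply = 1979.7/230 = 8.61 A.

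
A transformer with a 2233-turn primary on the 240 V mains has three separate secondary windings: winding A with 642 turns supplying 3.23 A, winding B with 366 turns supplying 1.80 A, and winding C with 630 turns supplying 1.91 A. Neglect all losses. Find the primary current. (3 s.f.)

I_p ≈ 1.76 A

V_A = 240 × 642/2233 = 69.001 V; V_B = 240 × 366/2233 = 39.337 V; V_C = 240 × 630/2233 = 67.712 V.
P_out = V_A I_A + V_B I_B + V_C I_C = 69.001×3.23 + 39.337×1.80 + 67.712×1.91 = 222.87 + 70.807 + 129.33 = 423.01 W.
Ideal ⇒ P_in = P_out, so I_p = P_out/V_p = 423.01/240 = 1.76 A.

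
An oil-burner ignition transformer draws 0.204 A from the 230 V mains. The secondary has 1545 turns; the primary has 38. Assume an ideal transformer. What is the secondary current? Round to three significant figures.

I_s ≈ 0.00502 A

I_s/I_p = N_p/N_s, so I_s = 0.204 × 38/1545 = 0.00502 A.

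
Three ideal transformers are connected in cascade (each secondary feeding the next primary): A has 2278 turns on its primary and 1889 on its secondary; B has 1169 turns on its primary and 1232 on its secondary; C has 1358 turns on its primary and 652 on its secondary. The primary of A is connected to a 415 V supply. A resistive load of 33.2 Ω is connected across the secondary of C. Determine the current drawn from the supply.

I_supply ≈ 2.20 A

Secondary of A: V = 415.00 × 1889/2278 = 344.13 V.
Secondary of B: V = 344.13 × 1232/1169 = 362.68 V.
Secondary of C: V = 362.68 × 652/1358 = 174.13 V.
I_load = 174.13/33.2 = 5.2448 A, so P_out = 174.13 × 5.2448 = 913.28 W.
All ideal ⇒ P_in = P_out, so I_supply = 913.28/415 = 2.20 A.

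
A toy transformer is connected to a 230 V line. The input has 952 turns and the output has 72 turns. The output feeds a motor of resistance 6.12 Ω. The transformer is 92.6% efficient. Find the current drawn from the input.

I_in ≈ 0.232 A

V_out = 230 × 72/952 = 17.395 V.
I_out = V_out/R = 17.395/6.12 = 2.8423 A.
P_out = V_out I_out = 17.395 × 2.8423 = 49.442 W.
P_in = P_out/η = 49.442/0.926 = 53.393 W.
I_in = P_in/V_in = 53.393/230 = 0.232 A.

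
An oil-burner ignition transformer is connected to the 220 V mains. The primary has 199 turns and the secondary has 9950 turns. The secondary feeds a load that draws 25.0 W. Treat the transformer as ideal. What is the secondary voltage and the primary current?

V_s = V_p × N_s/N_p = 220 × 9950/199 = 11000 V.
I_s = P/V_s = 25.0/11000 = 0.0022727 A.
I_p = I_s × N_s/N_p = 0.0022727 × 9950/199 = 0.114 A.

V_s ≈ 11000 V, I_p ≈ 0.114 A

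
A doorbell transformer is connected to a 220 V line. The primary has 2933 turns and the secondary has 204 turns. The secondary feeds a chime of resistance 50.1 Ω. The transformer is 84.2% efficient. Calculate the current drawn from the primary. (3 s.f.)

I_p ≈ 0.0252 A

V_s = 220 × 204/2933 = 15.302 V.
I_s = V_s/R = 15.302/50.1 = 0.30542 A.
P_out = V_s I_s = 15.302 × 0.30542 = 4.6735 W.
P_in = P_out/η = 4.6735/0.842 = 5.5505 W.
I_p = P_in/V_p = 5.5505/220 = 0.0252 A.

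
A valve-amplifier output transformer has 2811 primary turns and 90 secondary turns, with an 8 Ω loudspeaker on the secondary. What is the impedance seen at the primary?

Z_p ≈ 7800 Ω

Z_p = (N_p/N_s)² × Z_s = (2811/90)² × 8 = 7800 Ω.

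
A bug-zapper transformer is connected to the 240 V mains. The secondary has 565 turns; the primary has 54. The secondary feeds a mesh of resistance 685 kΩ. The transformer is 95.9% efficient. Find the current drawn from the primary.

V_s = 240 × 565/54 = 2511.1 V.
I_s = V_s/R = 2511.1/685000 = 0.0036659 A.
P_out = V_s I_s = 2511.1 × 0.0036659 = 9.2054 W.
P_in = P_out/η = 9.2054/0.959 = 9.5989 W.
I_p = P_in/V_p = 9.5989/240 = 0.0400 A.

I_p ≈ 0.0400 A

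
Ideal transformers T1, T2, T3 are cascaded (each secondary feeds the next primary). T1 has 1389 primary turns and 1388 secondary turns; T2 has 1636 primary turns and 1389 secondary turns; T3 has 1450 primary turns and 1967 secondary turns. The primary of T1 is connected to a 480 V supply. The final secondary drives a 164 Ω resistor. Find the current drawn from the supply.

I_supply ≈ 3.88 A

Secondary of T1: V = 480.00 × 1388/1389 = 479.65 V.
Secondary of T2: V = 479.65 × 1389/1636 = 407.24 V.
Secondary of T3: V = 407.24 × 1967/1450 = 552.44 V.
I_load = 552.44/164 = 3.3685 A, so P_out = 552.44 × 3.3685 = 1860.9 W.
All ideal ⇒ P_in = P_out, so I_supply = 1860.9/480 = 3.88 A.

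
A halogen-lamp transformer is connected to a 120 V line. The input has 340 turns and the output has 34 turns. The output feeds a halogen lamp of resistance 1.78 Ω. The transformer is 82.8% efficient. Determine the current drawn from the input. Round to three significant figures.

I_in ≈ 0.814 A

V_out = 120 × 34/340 = 12.000 V.
I_out = V_out/R = 12.000/1.78 = 6.7416 A.
P_out = V_out I_out = 12.000 × 6.7416 = 80.899 W.
P_in = P_out/η = 80.899/0.828 = 97.704 W.
I_in = P_in/V_in = 97.704/120 = 0.814 A.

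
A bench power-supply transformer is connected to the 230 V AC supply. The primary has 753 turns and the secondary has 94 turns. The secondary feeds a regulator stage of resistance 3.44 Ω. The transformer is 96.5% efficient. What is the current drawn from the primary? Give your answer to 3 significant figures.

I_p ≈ 1.08 A

V_s = 230 × 94/753 = 28.712 V.
I_s = V_s/R = 28.712/3.44 = 8.3465 A.
P_out = V_s I_s = 28.712 × 8.3465 = 239.64 W.
P_in = P_out/η = 239.64/0.965 = 248.33 W.
I_p = P_in/V_p = 248.33/230 = 1.08 A.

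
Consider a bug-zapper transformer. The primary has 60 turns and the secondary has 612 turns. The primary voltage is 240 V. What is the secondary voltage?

V_s/V_p = N_s/N_p, so V_s = 240 × 612/60 = 2450 V.

V_s ≈ 2450 V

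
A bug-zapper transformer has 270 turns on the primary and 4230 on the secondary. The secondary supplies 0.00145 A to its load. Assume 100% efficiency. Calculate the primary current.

For an ideal transformer I_p/I_s = N_s/N_p, so I_p = 0.00145 × 4230/270 = 0.0227 A.

I_p ≈ 0.0227 A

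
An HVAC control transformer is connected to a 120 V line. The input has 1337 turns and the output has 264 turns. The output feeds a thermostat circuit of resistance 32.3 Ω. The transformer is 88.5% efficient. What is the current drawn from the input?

I_in ≈ 0.164 A

V_out = 120 × 264/1337 = 23.695 V.
I_out = V_out/R = 23.695/32.3 = 0.73359 A.
P_out = V_out I_out = 23.695 × 0.73359 = 17.382 W.
P_in = P_out/η = 17.382/0.885 = 19.641 W.
I_in = P_in/V_in = 19.641/120 = 0.164 A.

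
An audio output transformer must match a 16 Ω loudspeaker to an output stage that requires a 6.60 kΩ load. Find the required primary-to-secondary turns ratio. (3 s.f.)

N_p/N_s ≈ 20.3

Z_p/Z_s = (N_p/N_s)², so N_p/N_s = √(6600/16) = √412 = 20.3.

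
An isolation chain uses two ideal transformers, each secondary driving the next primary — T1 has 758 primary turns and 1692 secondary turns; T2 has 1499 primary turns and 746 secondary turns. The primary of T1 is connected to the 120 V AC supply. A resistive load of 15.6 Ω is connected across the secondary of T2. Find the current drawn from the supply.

After T1: V = 120.00 × 1692/758 = 267.86 V.
After T2: V = 267.86 × 746/1499 = 133.31 V.
I_load = 133.31/15.6 = 8.5453 A, so P_out = 133.31 × 8.5453 = 1139.1 W.
All ideal ⇒ P_in = P_out, so I_supply = 1139.1/120 = 9.49 A.

I_supply ≈ 9.49 A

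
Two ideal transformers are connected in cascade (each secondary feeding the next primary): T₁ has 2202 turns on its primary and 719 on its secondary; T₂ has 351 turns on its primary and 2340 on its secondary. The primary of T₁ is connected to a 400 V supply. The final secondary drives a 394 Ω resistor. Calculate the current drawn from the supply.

I_supply ≈ 4.81 A

Secondary of T₁: V = 400.00 × 719/2202 = 130.61 V.
Secondary of T₂: V = 130.61 × 2340/351 = 870.72 V.
I_load = 870.72/394 = 2.2100 A, so P_out = 870.72 × 2.2100 = 1924.3 W.
All ideal ⇒ P_in = P_out, so I_supply = 1924.3/400 = 4.81 A.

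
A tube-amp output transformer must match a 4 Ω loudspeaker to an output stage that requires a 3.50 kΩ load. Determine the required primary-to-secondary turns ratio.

Z_p/Z_s = (N_p/N_s)², so N_p/N_s = √(3500/4) = √875 = 29.6.

N_p/N_s ≈ 29.6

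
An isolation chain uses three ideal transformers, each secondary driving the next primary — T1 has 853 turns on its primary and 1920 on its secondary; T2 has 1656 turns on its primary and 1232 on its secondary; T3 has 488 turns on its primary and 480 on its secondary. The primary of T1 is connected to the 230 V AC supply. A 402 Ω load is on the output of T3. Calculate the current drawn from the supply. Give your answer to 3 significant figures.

Secondary of T1: V = 230.00 × 1920/853 = 517.70 V.
Secondary of T2: V = 517.70 × 1232/1656 = 385.15 V.
Secondary of T3: V = 385.15 × 480/488 = 378.84 V.
I_load = 378.84/402 = 0.94238 A, so P_out = 378.84 × 0.94238 = 357.01 W.
All ideal ⇒ P_in = P_out, so I_supply = 357.01/230 = 1.55 A.

I_supply ≈ 1.55 A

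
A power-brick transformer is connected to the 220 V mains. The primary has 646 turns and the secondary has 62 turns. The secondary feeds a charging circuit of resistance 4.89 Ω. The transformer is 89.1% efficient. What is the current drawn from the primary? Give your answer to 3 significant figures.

I_p ≈ 0.465 A

V_s = 220 × 62/646 = 21.115 V.
I_s = V_s/R = 21.115/4.89 = 4.3179 A.
P_out = V_s I_s = 21.115 × 4.3179 = 91.171 W.
P_in = P_out/η = 91.171/0.891 = 102.32 W.
I_p = P_in/V_p = 102.32/220 = 0.465 A.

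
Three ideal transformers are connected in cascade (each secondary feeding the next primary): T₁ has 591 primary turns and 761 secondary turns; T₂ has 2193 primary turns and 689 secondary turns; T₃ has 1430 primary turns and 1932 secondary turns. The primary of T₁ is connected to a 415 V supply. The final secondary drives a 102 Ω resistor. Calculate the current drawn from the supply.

After T₁: V = 415.00 × 761/591 = 534.37 V.
After T₂: V = 534.37 × 689/2193 = 167.89 V.
After T₃: V = 167.89 × 1932/1430 = 226.83 V.
I_load = 226.83/102 = 2.2238 A, so P_out = 226.83 × 2.2238 = 504.42 W.
All ideal ⇒ P_in = P_out, so I_supply = 504.42/415 = 1.22 A.

I_supply ≈ 1.22 A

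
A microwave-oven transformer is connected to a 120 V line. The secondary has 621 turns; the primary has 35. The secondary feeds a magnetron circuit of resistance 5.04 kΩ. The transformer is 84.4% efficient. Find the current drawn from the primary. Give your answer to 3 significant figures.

V_s = 120 × 621/35 = 2129.1 V.
I_s = V_s/R = 2129.1/5040 = 0.42245 A.
P_out = V_s I_s = 2129.1 × 0.42245 = 899.45 W.
P_in = P_out/η = 899.45/0.844 = 1065.7 W.
I_p = P_in/V_p = 1065.7/120 = 8.88 A.

I_p ≈ 8.88 A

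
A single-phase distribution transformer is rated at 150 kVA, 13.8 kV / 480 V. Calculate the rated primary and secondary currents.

I_p ≈ 10.9 A, I_s ≈ 312 A

I_p = S/V_p = 150000/13800 = 10.9 A.
I_s = S/V_s = 150000/480 = 312 A.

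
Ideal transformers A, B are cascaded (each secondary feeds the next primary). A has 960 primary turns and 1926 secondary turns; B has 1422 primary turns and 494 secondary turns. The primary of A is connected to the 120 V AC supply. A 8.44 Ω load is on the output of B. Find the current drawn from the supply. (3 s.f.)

After A: V = 120.00 × 1926/960 = 240.75 V.
After B: V = 240.75 × 494/1422 = 83.636 V.
I_load = 83.636/8.44 = 9.9095 A, so P_out = 83.636 × 9.9095 = 828.79 W.
All ideal ⇒ P_in = P_out, so I_supply = 828.79/120 = 6.91 A.

I_supply ≈ 6.91 A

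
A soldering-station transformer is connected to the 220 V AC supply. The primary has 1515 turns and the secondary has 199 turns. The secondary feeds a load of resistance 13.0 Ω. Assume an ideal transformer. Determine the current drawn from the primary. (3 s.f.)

I_p ≈ 0.292 A

V_s = V_p × N_s/N_p = 220 × 199/1515 = 28.898 V.
I_s = V_s/R = 28.898/13.0 = 2.2229 A.
For an ideal transformer I_p N_p = I_s N_s, so I_p = 2.2229 × 199/1515 = 0.292 A.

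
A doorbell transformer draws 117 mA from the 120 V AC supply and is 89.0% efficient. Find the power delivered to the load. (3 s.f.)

P_in = V_p I_p = 120 × 0.117 = 14.040 W.
P_out = η P_in = 0.890 × 14.040 = 12.5 W.

P_out ≈ 12.5 W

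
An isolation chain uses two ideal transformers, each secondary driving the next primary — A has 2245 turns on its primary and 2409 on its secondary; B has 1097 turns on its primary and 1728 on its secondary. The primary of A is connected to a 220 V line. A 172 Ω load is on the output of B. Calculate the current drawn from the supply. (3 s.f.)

I_supply ≈ 3.65 A

Secondary of A: V = 220.00 × 2409/2245 = 236.07 V.
Secondary of B: V = 236.07 × 1728/1097 = 371.86 V.
I_load = 371.86/172 = 2.1620 A, so P_out = 371.86 × 2.1620 = 803.96 W.
All ideal ⇒ P_in = P_out, so I_supply = 803.96/220 = 3.65 A.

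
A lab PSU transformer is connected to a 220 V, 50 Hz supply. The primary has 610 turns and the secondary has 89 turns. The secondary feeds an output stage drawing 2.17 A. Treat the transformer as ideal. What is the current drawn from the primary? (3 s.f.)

I_p ≈ 0.317 A

For an ideal transformer I_p N_p = I_s N_s, so I_p = 2.17 × 89/610 = 0.317 A.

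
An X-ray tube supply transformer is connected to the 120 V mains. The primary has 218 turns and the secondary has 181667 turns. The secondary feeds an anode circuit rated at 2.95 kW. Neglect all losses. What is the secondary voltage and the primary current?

V_s = V_p × N_s/N_p = 120 × 181667/218 = 100000 V.
I_s = P/V_s = 2950/100000 = 0.029500 A.
I_p = I_s × N_s/N_p = 0.029500 × 181667/218 = 24.6 A.

V_s ≈ 100000 V, I_p ≈ 24.6 A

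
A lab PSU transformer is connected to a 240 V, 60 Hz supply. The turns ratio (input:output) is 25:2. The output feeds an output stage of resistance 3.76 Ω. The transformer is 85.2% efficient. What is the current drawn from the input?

V_out = 240 × 2/25 = 19.200 V.
I_out = V_out/R = 19.200/3.76 = 5.1064 A.
P_out = V_out I_out = 19.200 × 5.1064 = 98.043 W.
P_in = P_out/η = 98.043/0.852 = 115.07 W.
I_in = P_in/V_in = 115.07/240 = 0.479 A.

I_in ≈ 0.479 A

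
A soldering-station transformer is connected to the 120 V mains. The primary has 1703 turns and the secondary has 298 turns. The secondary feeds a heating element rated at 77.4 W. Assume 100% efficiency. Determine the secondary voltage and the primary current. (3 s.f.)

V_s = V_p × N_s/N_p = 120 × 298/1703 = 20.998 V.
I_s = P/V_s = 77.4/20.998 = 3.6860 A.
I_p = I_s × N_s/N_p = 3.6860 × 298/1703 = 0.645 A.

V_s ≈ 21.0 V, I_p ≈ 0.645 A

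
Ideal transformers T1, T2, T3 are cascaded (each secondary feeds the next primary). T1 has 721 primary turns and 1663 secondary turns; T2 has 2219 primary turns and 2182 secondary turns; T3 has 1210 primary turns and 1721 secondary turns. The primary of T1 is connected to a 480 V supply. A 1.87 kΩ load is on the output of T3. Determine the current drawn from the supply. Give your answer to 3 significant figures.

I_supply ≈ 2.67 A

Secondary of T1: V = 480.00 × 1663/721 = 1107.1 V.
Secondary of T2: V = 1107.1 × 2182/2219 = 1088.7 V.
Secondary of T3: V = 1088.7 × 1721/1210 = 1548.4 V.
I_load = 1548.4/1870 = 0.82804 A, so P_out = 1548.4 × 0.82804 = 1282.2 W.
All ideal ⇒ P_in = P_out, so I_supply = 1282.2/480 = 2.67 A.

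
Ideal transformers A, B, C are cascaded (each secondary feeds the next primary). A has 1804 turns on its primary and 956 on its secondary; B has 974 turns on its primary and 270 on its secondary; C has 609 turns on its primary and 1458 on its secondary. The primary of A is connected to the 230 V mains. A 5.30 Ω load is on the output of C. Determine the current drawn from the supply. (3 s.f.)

Secondary of A: V = 230.00 × 956/1804 = 121.88 V.
Secondary of B: V = 121.88 × 270/974 = 33.787 V.
Secondary of C: V = 33.787 × 1458/609 = 80.890 V.
I_load = 80.890/5.30 = 15.262 A, so P_out = 80.890 × 15.262 = 1234.6 W.
All ideal ⇒ P_in = P_out, so I_supply = 1234.6/230 = 5.37 A.

I_supply ≈ 5.37 A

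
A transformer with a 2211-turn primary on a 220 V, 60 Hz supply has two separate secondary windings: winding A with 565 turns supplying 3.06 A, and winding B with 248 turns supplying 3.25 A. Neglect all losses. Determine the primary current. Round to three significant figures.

V_A = 220 × 565/2211 = 56.219 V; V_B = 220 × 248/2211 = 24.677 V.
P_out = V_A I_A + V_B I_B = 56.219×3.06 + 24.677×3.25 = 172.03 + 80.199 = 252.23 W.
Ideal ⇒ P_in = P_out, so I_p = P_out/V_p = 252.23/220 = 1.15 A.

I_p ≈ 1.15 A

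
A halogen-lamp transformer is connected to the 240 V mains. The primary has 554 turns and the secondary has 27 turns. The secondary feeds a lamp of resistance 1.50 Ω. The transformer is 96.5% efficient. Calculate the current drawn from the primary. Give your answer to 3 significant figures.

I_p ≈ 0.394 A

V_s = 240 × 27/554 = 11.697 V.
I_s = V_s/R = 11.697/1.50 = 7.7978 A.
P_out = V_s I_s = 11.697 × 7.7978 = 91.209 W.
P_in = P_out/η = 91.209/0.965 = 94.517 W.
I_p = P_in/V_p = 94.517/240 = 0.394 A.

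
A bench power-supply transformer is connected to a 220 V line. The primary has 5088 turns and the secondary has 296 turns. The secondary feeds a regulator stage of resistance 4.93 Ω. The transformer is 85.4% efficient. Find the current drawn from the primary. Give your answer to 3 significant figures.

V_s = 220 × 296/5088 = 12.799 V.
I_s = V_s/R = 12.799/4.93 = 2.5961 A.
P_out = V_s I_s = 12.799 × 2.5961 = 33.227 W.
P_in = P_out/η = 33.227/0.854 = 38.907 W.
I_p = P_in/V_p = 38.907/220 = 0.177 A.

I_p ≈ 0.177 A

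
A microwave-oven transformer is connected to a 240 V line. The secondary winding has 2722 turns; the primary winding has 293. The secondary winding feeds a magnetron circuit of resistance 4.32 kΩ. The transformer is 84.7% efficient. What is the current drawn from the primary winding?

I_p ≈ 5.66 A

V_s = 240 × 2722/293 = 2229.6 V.
I_s = V_s/R = 2229.6/4320 = 0.51612 A.
P_out = V_s I_s = 2229.6 × 0.51612 = 1150.7 W.
P_in = P_out/η = 1150.7/0.847 = 1358.6 W.
I_p = P_in/V_p = 1358.6/240 = 5.66 A.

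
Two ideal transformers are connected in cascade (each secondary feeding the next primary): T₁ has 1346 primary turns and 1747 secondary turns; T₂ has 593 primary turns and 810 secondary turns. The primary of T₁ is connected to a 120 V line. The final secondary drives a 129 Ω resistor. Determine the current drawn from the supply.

After T₁: V = 120.00 × 1747/1346 = 155.75 V.
After T₂: V = 155.75 × 810/593 = 212.75 V.
I_load = 212.75/129 = 1.6492 A, so P_out = 212.75 × 1.6492 = 350.86 W.
All ideal ⇒ P_in = P_out, so I_supply = 350.86/120 = 2.92 A.

I_supply ≈ 2.92 A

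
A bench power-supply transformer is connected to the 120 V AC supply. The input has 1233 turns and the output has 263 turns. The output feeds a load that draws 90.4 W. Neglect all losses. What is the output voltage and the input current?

V_out = V_in × N_out/N_in = 120 × 263/1233 = 25.596 V.
I_out = P/V_out = 90.4/25.596 = 3.5318 A.
I_in = I_out × N_out/N_in = 3.5318 × 263/1233 = 0.753 A.

V_out ≈ 25.6 V, I_in ≈ 0.753 A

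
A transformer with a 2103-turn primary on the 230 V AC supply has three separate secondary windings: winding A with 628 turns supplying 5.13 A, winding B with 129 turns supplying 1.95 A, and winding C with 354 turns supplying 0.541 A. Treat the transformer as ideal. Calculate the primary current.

V_A = 230 × 628/2103 = 68.683 V; V_B = 230 × 129/2103 = 14.108 V; V_C = 230 × 354/2103 = 38.716 V.
P_out = V_A I_A + V_B I_B + V_C I_C = 68.683×5.13 + 14.108×1.95 + 38.716×0.541 = 352.34 + 27.511 + 20.945 = 400.80 W.
Ideal ⇒ P_in = P_out, so I_p = P_out/V_p = 400.80/230 = 1.74 A.

I_p ≈ 1.74 A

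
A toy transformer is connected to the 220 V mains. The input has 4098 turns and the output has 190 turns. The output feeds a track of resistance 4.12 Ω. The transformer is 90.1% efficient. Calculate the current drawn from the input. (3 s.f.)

V_out = 220 × 190/4098 = 10.200 V.
I_out = V_out/R = 10.200/4.12 = 2.4758 A.
P_out = V_out I_out = 10.200 × 2.4758 = 25.253 W.
P_in = P_out/η = 25.253/0.901 = 28.028 W.
I_in = P_in/V_in = 28.028/220 = 0.127 A.

I_in ≈ 0.127 A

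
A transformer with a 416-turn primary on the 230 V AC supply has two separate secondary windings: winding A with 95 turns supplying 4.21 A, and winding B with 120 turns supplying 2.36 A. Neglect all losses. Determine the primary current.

V_A = 230 × 95/416 = 52.524 V; V_B = 230 × 120/416 = 66.346 V.
P_out = V_A I_A + V_B I_B = 52.524×4.21 + 66.346×2.36 = 221.13 + 156.58 = 377.70 W.
Ideal ⇒ P_in = P_out, so I_p = P_out/V_p = 377.70/230 = 1.64 A.

I_p ≈ 1.64 A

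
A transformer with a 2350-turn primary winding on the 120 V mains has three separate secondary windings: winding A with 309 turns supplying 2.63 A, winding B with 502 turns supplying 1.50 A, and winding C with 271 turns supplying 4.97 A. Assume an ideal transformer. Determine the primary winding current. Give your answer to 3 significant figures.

I_p ≈ 1.24 A

V_A = 120 × 309/2350 = 15.779 V; V_B = 120 × 502/2350 = 25.634 V; V_C = 120 × 271/2350 = 13.838 V.
P_out = V_A I_A + V_B I_B + V_C I_C = 15.779×2.63 + 25.634×1.50 + 13.838×4.97 = 41.498 + 38.451 + 68.776 = 148.73 W.
Ideal ⇒ P_in = P_out, so I_p = P_out/V_p = 148.73/120 = 1.24 A.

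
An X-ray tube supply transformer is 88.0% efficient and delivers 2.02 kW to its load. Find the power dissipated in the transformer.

P_loss ≈ 275 W

P_in = P_out/η = 2020/0.880 = 2295.45 W.
P_loss = P_in − P_out = 2295.45 − 2020 = 275 W.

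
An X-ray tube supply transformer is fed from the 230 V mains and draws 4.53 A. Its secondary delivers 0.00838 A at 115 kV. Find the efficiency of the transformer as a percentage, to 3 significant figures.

P_in = 230 × 4.53 = 1041.90 W.
P_out = 115000 × 0.00838 = 963.700 W.
η = P_out/P_in = 963.700/1041.90 = 0.925.

η ≈ 92.5%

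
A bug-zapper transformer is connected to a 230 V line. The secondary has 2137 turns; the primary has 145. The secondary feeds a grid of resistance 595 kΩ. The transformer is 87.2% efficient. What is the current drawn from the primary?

V_s = 230 × 2137/145 = 3389.7 V.
I_s = V_s/R = 3389.7/595000 = 0.0056970 A.
P_out = V_s I_s = 3389.7 × 0.0056970 = 19.311 W.
P_in = P_out/η = 19.311/0.872 = 22.146 W.
I_p = P_in/V_p = 22.146/230 = 0.0963 A.

I_p ≈ 0.0963 A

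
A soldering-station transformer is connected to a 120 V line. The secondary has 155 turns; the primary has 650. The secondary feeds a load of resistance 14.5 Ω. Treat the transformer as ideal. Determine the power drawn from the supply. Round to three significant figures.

V_s = V_p × N_s/N_p = 120 × 155/650 = 28.615 V.
I_s = V_s/R = 28.615/14.5 = 1.9735 A.
I_p = I_s × N_s/N_p = 1.9735 × 155/650 = 0.47060 A.
P = V_p I_p = 120 × 0.47060 = 56.5 W.

P ≈ 56.5 W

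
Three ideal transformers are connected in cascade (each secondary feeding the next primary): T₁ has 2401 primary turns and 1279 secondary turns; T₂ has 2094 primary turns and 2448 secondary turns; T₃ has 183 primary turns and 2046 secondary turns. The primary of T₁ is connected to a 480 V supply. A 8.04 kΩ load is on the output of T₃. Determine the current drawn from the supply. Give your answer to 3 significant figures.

After T₁: V = 480.00 × 1279/2401 = 255.69 V.
After T₂: V = 255.69 × 2448/2094 = 298.92 V.
After T₃: V = 298.92 × 2046/183 = 3342.0 V.
I_load = 3342.0/8040 = 0.41567 A, so P_out = 3342.0 × 0.41567 = 1389.2 W.
All ideal ⇒ P_in = P_out, so I_supply = 1389.2/480 = 2.89 A.

I_supply ≈ 2.89 A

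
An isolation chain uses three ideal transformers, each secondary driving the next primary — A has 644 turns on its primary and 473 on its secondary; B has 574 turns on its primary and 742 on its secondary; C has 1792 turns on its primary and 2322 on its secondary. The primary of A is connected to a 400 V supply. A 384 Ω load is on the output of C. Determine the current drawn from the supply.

I_supply ≈ 1.58 A

After A: V = 400.00 × 473/644 = 293.79 V.
After B: V = 293.79 × 742/574 = 379.78 V.
After C: V = 379.78 × 2322/1792 = 492.10 V.
I_load = 492.10/384 = 1.2815 A, so P_out = 492.10 × 1.2815 = 630.63 W.
All ideal ⇒ P_in = P_out, so I_supply = 630.63/400 = 1.58 A.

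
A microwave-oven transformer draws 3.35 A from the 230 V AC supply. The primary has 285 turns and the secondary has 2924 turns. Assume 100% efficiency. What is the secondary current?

I_s ≈ 0.327 A

I_s/I_p = N_p/N_s, so I_s = 3.35 × 285/2924 = 0.327 A.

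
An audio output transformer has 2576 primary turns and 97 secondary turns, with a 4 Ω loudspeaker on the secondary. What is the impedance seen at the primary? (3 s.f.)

Z_p = (N_p/N_s)² × Z_s = (2576/97)² × 4 = 2820 Ω.

Z_p ≈ 2820 Ω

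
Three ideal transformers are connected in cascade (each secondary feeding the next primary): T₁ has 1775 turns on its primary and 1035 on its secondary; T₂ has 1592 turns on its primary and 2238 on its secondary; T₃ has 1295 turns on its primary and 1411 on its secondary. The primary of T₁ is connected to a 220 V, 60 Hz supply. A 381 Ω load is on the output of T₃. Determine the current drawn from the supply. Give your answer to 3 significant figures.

I_supply ≈ 0.461 A

Secondary of T₁: V = 220.00 × 1035/1775 = 128.28 V.
Secondary of T₂: V = 128.28 × 2238/1592 = 180.34 V.
Secondary of T₃: V = 180.34 × 1411/1295 = 196.49 V.
I_load = 196.49/381 = 0.51572 A, so P_out = 196.49 × 0.51572 = 101.33 W.
All ideal ⇒ P_in = P_out, so I_supply = 101.33/220 = 0.461 A.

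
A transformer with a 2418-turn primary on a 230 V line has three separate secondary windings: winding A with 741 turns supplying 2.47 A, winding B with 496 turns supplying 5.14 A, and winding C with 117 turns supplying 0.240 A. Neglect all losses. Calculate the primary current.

V_A = 230 × 741/2418 = 70.484 V; V_B = 230 × 496/2418 = 47.179 V; V_C = 230 × 117/2418 = 11.129 V.
P_out = V_A I_A + V_B I_B + V_C I_C = 70.484×2.47 + 47.179×5.14 + 11.129×0.240 = 174.10 + 242.50 + 2.6710 = 419.27 W.
Ideal ⇒ P_in = P_out, so I_p = P_out/V_p = 419.27/230 = 1.82 A.

I_p ≈ 1.82 A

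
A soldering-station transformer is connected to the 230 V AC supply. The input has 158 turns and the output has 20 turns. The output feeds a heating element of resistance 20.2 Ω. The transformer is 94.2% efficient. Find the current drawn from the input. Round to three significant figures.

I_in ≈ 0.194 A

V_out = 230 × 20/158 = 29.114 V.
I_out = V_out/R = 29.114/20.2 = 1.4413 A.
P_out = V_out I_out = 29.114 × 1.4413 = 41.961 W.
P_in = P_out/η = 41.961/0.942 = 44.545 W.
I_in = P_in/V_in = 44.545/230 = 0.194 A.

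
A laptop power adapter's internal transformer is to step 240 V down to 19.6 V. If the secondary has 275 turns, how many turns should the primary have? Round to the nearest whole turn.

N_p/N_s = V_p/V_s, so N_p = 275 × 240/19.6 = 3367.3 ≈ 3367 turns.

N_p = 3367 turns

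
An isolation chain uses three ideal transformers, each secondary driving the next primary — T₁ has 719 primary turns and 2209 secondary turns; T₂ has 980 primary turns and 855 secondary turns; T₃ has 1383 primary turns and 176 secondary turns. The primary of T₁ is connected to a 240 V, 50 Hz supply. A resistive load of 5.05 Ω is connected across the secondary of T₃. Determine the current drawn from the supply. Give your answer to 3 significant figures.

Secondary of T₁: V = 240.00 × 2209/719 = 737.36 V.
Secondary of T₂: V = 737.36 × 855/980 = 643.31 V.
Secondary of T₃: V = 643.31 × 176/1383 = 81.867 V.
I_load = 81.867/5.05 = 16.211 A, so P_out = 81.867 × 16.211 = 1327.2 W.
All ideal ⇒ P_in = P_out, so I_supply = 1327.2/240 = 5.53 A.

I_supply ≈ 5.53 A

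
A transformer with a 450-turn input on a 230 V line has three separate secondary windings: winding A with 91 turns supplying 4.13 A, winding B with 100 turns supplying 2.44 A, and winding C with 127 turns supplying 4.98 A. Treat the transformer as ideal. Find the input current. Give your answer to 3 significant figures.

I_in ≈ 2.78 A

V_A = 230 × 91/450 = 46.511 V; V_B = 230 × 100/450 = 51.111 V; V_C = 230 × 127/450 = 64.911 V.
P_out = V_A I_A + V_B I_B + V_C I_C = 46.511×4.13 + 51.111×2.44 + 64.911×4.98 = 192.09 + 124.71 + 323.26 = 640.06 W.
Ideal ⇒ P_in = P_out, so I_in = P_out/V_in = 640.06/230 = 2.78 A.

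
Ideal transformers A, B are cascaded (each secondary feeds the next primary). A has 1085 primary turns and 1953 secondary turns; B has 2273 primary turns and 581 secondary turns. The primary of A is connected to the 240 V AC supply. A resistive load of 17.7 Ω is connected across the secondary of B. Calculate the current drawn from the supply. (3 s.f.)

I_supply ≈ 2.87 A

After A: V = 240.00 × 1953/1085 = 432.00 V.
After B: V = 432.00 × 581/2273 = 110.42 V.
I_load = 110.42/17.7 = 6.2386 A, so P_out = 110.42 × 6.2386 = 688.89 W.
All ideal ⇒ P_in = P_out, so I_supply = 688.89/240 = 2.87 A.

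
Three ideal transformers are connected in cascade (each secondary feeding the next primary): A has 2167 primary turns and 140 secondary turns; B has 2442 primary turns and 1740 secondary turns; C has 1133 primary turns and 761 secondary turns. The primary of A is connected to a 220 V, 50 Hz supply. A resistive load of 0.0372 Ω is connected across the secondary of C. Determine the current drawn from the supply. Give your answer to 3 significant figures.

I_supply ≈ 5.65 A

Secondary of A: V = 220.00 × 140/2167 = 14.213 V.
Secondary of B: V = 14.213 × 1740/2442 = 10.127 V.
Secondary of C: V = 10.127 × 761/1133 = 6.8022 V.
I_load = 6.8022/0.0372 = 182.86 A, so P_out = 6.8022 × 182.86 = 1243.8 W.
All ideal ⇒ P_in = P_out, so I_supply = 1243.8/220 = 5.65 A.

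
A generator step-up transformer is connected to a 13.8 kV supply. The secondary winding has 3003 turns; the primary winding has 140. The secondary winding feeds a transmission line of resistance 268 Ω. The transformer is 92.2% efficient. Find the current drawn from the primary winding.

I_p ≈ 25700 A

V_s = 13800 × 3003/140 = 296010 V.
I_s = V_s/R = 296010/268 = 1104.5 A.
P_out = V_s I_s = 296010 × 1104.5 = 3.2695×10^8 W.
P_in = P_out/η = 3.2695×10^8/0.922 = 3.5461×10^8 W.
I_p = P_in/V_p = 3.5461×10^8/13800 = 25700 A.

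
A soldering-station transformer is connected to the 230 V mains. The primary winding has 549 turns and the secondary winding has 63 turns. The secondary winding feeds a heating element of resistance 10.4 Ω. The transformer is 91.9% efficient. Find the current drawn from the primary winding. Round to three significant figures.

V_s = 230 × 63/549 = 26.393 V.
I_s = V_s/R = 26.393/10.4 = 2.5378 A.
P_out = V_s I_s = 26.393 × 2.5378 = 66.982 W.
P_in = P_out/η = 66.982/0.919 = 72.886 W.
I_p = P_in/V_p = 72.886/230 = 0.317 A.

I_p ≈ 0.317 A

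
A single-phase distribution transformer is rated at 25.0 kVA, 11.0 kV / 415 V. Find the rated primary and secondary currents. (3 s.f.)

I_p ≈ 2.27 A, I_s ≈ 60.2 A

I_p = S/V_p = 25000/11000 = 2.27 A.
I_s = S/V_s = 25000/415 = 60.2 A.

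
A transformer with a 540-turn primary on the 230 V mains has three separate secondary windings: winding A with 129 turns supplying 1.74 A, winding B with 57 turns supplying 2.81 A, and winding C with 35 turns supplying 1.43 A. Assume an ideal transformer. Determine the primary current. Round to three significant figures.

V_A = 230 × 129/540 = 54.944 V; V_B = 230 × 57/540 = 24.278 V; V_C = 230 × 35/540 = 14.907 V.
P_out = V_A I_A + V_B I_B + V_C I_C = 54.944×1.74 + 24.278×2.81 + 14.907×1.43 = 95.603 + 68.221 + 21.318 = 185.14 W.
Ideal ⇒ P_in = P_out, so I_p = P_out/V_p = 185.14/230 = 0.805 A.

I_p ≈ 0.805 A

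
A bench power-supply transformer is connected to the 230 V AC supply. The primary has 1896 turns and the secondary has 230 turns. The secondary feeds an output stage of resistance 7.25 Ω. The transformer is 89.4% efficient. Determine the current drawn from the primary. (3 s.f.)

V_s = 230 × 230/1896 = 27.901 V.
I_s = V_s/R = 27.901/7.25 = 3.8484 A.
P_out = V_s I_s = 27.901 × 3.8484 = 107.37 W.
P_in = P_out/η = 107.37/0.894 = 120.10 W.
I_p = P_in/V_p = 120.10/230 = 0.522 A.

I_p ≈ 0.522 A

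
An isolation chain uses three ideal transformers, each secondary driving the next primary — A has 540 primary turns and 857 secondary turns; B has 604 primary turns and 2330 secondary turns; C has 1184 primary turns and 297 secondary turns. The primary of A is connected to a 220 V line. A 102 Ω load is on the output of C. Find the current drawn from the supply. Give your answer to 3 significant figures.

I_supply ≈ 5.09 A

After A: V = 220.00 × 857/540 = 349.15 V.
After B: V = 349.15 × 2330/604 = 1346.9 V.
After C: V = 1346.9 × 297/1184 = 337.86 V.
I_load = 337.86/102 = 3.3123 A, so P_out = 337.86 × 3.3123 = 1119.1 W.
All ideal ⇒ P_in = P_out, so I_supply = 1119.1/220 = 5.09 A.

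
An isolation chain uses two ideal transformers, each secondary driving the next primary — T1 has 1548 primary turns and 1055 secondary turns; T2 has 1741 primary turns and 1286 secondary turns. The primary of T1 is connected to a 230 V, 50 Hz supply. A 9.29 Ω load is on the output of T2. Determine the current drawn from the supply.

I_supply ≈ 6.27 A

After T1: V = 230.00 × 1055/1548 = 156.75 V.
After T2: V = 156.75 × 1286/1741 = 115.78 V.
I_load = 115.78/9.29 = 12.463 A, so P_out = 115.78 × 12.463 = 1443.1 W.
All ideal ⇒ P_in = P_out, so I_supply = 1443.1/230 = 6.27 A.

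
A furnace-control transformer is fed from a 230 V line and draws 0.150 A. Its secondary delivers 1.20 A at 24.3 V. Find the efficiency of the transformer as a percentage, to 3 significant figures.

η ≈ 84.5%

P_in = 230 × 0.150 = 34.5000 W.
P_out = 24.3 × 1.20 = 29.1600 W.
η = P_out/P_in = 29.1600/34.5000 = 0.845.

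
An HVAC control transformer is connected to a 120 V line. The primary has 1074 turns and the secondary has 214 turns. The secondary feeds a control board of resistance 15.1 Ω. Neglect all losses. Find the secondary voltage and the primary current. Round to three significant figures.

V_s ≈ 23.9 V, I_p ≈ 0.316 A

V_s = V_p × N_s/N_p = 120 × 214/1074 = 23.911 V.
I_s = V_s/R = 23.911/15.1 = 1.5835 A.
I_p = I_s × N_s/N_p = 1.5835 × 214/1074 = 0.316 A.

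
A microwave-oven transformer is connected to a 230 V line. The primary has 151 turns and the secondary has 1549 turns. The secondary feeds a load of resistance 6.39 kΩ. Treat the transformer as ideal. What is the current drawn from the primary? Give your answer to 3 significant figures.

V_s = V_p × N_s/N_p = 230 × 1549/151 = 2359.4 V.
I_s = V_s/R = 2359.4/6390 = 0.36923 A.
For an ideal transformer I_p N_p = I_s N_s, so I_p = 0.36923 × 1549/151 = 3.79 A.

I_p ≈ 3.79 A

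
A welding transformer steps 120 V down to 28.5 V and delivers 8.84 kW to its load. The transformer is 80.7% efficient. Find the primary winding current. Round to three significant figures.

P_in = P_out/η = 8840/0.807 = 10954 W.
I_p = P_in/V_p = 10954/120 = 91.3 A.

I_p ≈ 91.3 A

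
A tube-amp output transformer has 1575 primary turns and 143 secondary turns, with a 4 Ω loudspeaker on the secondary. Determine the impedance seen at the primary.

Z_p ≈ 485 Ω

Z_p = (N_p/N_s)² × Z_s = (1575/143)² × 4 = 485 Ω.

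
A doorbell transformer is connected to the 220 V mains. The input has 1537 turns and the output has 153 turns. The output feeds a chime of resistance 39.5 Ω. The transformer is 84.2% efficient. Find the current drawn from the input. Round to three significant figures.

I_in ≈ 0.0655 A

V_out = 220 × 153/1537 = 21.900 V.
I_out = V_out/R = 21.900/39.5 = 0.55443 A.
P_out = V_out I_out = 21.900 × 0.55443 = 12.142 W.
P_in = P_out/η = 12.142/0.842 = 14.420 W.
I_in = P_in/V_in = 14.420/220 = 0.0655 A.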